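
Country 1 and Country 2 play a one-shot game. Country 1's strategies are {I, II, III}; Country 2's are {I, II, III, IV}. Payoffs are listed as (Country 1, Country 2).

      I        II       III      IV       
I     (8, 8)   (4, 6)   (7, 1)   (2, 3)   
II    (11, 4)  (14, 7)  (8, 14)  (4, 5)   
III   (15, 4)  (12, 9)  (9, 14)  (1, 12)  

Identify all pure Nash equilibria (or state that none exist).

A profile is a Nash equilibrium when each player is best-responding to the other.
Country 1's best responses — vs I: III (payoff 15); vs II: II (payoff 14); vs III: III (payoff 9); vs IV: II (payoff 4).
Country 2's best responses — vs I: I (payoff 8); vs II: III (payoff 14); vs III: III (payoff 14).
The only mutual best response is (III, III); neither player gains by switching there.

(III, III)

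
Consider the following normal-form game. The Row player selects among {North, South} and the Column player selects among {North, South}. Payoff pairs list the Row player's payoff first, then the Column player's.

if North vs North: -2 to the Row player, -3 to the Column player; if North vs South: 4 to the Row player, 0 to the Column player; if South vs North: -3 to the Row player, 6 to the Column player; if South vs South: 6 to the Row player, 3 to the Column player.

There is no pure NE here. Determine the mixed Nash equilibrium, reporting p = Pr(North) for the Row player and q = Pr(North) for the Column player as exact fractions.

p = 1/2, q = 2/3

In a mixed NE each player is indifferent between their pure strategies, so the opponent's mix sets the indifference.
The Column player indifferent between North and South: p·(-3) + (1−p)·6 = p·0 + (1−p)·3 ⟹ 6 + (-9)p = 3 + (-3)p ⟹ p = 1/2.
The Row player indifferent between North and South: q·(-2) + (1−q)·4 = q·(-3) + (1−q)·6 ⟹ 4 + (-6)q = 6 + (-9)q ⟹ q = 2/3.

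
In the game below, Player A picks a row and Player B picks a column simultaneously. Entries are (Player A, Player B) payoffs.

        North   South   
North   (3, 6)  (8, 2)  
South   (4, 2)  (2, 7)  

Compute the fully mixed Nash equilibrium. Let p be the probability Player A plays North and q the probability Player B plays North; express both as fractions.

Each player's mixing probability is pinned down by making the *other* player indifferent.
Player B indifferent between North and South: p·6 + (1−p)·2 = p·2 + (1−p)·7 ⟹ 2 + 4p = 7 + (-5)p ⟹ p = 5/9.
Player A indifferent between North and South: q·3 + (1−q)·8 = q·4 + (1−q)·2 ⟹ 8 + (-5)q = 2 + 2q ⟹ q = 6/7.

p = 5/9, q = 6/7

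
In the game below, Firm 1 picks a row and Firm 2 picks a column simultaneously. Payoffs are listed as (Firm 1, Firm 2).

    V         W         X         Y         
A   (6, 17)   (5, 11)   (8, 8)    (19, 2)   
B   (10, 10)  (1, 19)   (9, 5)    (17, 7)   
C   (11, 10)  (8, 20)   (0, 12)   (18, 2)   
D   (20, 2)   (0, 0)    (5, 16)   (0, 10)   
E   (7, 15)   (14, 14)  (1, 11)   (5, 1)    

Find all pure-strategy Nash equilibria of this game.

There is no pure-strategy Nash equilibrium

Check mutual best responses: a cell is a NE iff neither player can gain by unilaterally deviating.
Firm 1's best responses — vs V: D (payoff 20); vs W: E (payoff 14); vs X: B (payoff 9); vs Y: A (payoff 19).
Firm 2's best responses — vs A: V (payoff 17); vs B: W (payoff 19); vs C: W (payoff 20); vs D: X (payoff 16); vs E: V (payoff 15).
No cell has both players best-responding. For instance, Firm 1's best reply to W is E, but against E Firm 2 prefers V over W.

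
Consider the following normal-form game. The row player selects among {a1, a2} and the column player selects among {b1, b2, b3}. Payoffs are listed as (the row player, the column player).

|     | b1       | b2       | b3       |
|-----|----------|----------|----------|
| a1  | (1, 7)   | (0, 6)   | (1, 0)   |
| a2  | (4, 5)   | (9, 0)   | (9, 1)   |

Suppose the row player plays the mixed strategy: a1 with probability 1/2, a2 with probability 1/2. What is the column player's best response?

b1

Compute the column player's expected payoff from each pure strategy against the given mix.
b1: (1/2)·7 + (1/2)·5 = 6
b2: (1/2)·6 + (1/2)·0 = 3
b3: (1/2)·0 + (1/2)·1 = 1/2
Highest expected payoff is 6, from b1.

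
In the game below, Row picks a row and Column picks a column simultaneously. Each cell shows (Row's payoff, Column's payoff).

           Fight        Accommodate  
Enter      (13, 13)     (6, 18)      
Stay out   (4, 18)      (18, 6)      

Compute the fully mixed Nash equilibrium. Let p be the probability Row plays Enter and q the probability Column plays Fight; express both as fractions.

p = 12/17, q = 4/7

In a mixed NE each player is indifferent between their pure strategies, so the opponent's mix sets the indifference.
Column indifferent between Fight and Accommodate: p·13 + (1−p)·18 = p·18 + (1−p)·6 ⟹ 18 + (-5)p = 6 + 12p ⟹ p = 12/17.
Row indifferent between Enter and Stay out: q·13 + (1−q)·6 = q·4 + (1−q)·18 ⟹ 6 + 7q = 18 + (-14)q ⟹ q = 4/7.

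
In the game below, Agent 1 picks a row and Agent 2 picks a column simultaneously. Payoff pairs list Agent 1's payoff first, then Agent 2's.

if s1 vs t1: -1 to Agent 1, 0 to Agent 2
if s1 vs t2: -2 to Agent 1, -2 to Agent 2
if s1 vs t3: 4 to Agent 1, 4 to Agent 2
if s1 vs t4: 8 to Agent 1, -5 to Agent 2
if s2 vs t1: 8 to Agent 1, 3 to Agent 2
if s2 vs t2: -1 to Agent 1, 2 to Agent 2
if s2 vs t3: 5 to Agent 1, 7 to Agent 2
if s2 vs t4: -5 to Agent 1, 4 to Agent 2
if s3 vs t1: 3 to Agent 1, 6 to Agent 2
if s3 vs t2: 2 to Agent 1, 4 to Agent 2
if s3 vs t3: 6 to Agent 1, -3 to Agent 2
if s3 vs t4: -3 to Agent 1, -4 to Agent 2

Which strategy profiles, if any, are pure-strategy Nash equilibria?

No pure-strategy Nash equilibrium

Check mutual best responses: a cell is a NE iff neither player can gain by unilaterally deviating.
Agent 1's best responses — vs t1: s2 (payoff 8); vs t2: s3 (payoff 2); vs t3: s3 (payoff 6); vs t4: s1 (payoff 8).
Agent 2's best responses — vs s1: t3 (payoff 4); vs s2: t3 (payoff 7); vs s3: t1 (payoff 6).
No cell has both players best-responding. For instance, Agent 1's best reply to t2 is s3, but against s3 Agent 2 prefers t1 over t2.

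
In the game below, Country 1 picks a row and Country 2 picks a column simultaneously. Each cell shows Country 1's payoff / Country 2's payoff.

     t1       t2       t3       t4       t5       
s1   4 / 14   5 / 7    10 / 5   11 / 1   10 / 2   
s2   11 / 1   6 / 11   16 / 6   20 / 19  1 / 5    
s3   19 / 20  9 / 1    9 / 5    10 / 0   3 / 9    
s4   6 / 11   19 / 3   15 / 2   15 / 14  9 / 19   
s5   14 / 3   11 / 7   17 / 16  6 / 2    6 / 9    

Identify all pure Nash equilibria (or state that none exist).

A profile is a Nash equilibrium when each player is best-responding to the other.
Country 1's best responses — vs t1: s3 (payoff 19); vs t2: s4 (payoff 19); vs t3: s5 (payoff 17); vs t4: s2 (payoff 20); vs t5: s1 (payoff 10).
Country 2's best responses — vs s1: t1 (payoff 14); vs s2: t4 (payoff 19); vs s3: t1 (payoff 20); vs s4: t5 (payoff 19); vs s5: t3 (payoff 16).
Mutual best responses occur at (s2, t4), (s3, t1), and (s5, t3); at each, neither player gains by switching.

(s2, t4), (s3, t1), and (s5, t3)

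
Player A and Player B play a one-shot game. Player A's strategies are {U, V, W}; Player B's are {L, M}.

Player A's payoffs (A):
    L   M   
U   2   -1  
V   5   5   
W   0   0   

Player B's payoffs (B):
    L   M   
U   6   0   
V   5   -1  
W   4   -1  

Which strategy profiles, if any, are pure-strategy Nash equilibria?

(V, L)

A profile is a Nash equilibrium when each player is best-responding to the other.
Player A's best responses — vs L: V (payoff 5); vs M: V (payoff 5).
Player B's best responses — vs U: L (payoff 6); vs V: L (payoff 5); vs W: L (payoff 4).
The only mutual best response is (V, L); neither player gains by switching there.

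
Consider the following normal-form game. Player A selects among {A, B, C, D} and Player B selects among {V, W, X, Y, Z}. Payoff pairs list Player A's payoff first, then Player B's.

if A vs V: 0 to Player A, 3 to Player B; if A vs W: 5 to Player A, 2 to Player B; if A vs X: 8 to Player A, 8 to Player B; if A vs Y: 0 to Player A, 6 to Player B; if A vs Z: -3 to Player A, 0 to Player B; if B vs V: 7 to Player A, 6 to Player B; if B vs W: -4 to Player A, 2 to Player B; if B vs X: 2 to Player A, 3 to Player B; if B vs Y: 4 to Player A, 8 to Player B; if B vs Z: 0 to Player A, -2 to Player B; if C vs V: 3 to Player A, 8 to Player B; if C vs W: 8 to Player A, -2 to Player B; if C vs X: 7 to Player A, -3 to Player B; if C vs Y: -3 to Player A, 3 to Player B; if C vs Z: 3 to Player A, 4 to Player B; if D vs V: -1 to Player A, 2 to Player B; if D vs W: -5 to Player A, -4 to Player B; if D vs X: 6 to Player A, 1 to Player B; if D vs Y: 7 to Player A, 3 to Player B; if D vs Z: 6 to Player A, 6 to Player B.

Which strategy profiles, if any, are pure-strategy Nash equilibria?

A profile is a Nash equilibrium when each player is best-responding to the other.
Player A's best responses — vs V: B (payoff 7); vs W: C (payoff 8); vs X: A (payoff 8); vs Y: D (payoff 7); vs Z: D (payoff 6).
Player B's best responses — vs A: X (payoff 8); vs B: Y (payoff 8); vs C: V (payoff 8); vs D: Z (payoff 6).
Mutual best responses occur at (A, X) and (D, Z); at each, neither player gains by switching.

(A, X) and (D, Z)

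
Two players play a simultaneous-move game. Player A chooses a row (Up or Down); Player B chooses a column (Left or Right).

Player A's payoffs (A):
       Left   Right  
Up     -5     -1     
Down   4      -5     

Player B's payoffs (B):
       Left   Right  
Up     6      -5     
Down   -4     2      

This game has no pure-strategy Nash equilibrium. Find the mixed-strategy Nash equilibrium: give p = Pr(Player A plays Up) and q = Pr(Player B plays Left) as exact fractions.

p = 6/17, q = 4/13

In a mixed NE each player is indifferent between their pure strategies, so the opponent's mix sets the indifference.
Player B indifferent between Left and Right: p·6 + (1−p)·(-4) = p·(-5) + (1−p)·2 ⟹ (-4) + 10p = 2 + (-7)p ⟹ p = 6/17.
Player A indifferent between Up and Down: q·(-5) + (1−q)·(-1) = q·4 + (1−q)·(-5) ⟹ (-1) + (-4)q = (-5) + 9q ⟹ q = 4/13.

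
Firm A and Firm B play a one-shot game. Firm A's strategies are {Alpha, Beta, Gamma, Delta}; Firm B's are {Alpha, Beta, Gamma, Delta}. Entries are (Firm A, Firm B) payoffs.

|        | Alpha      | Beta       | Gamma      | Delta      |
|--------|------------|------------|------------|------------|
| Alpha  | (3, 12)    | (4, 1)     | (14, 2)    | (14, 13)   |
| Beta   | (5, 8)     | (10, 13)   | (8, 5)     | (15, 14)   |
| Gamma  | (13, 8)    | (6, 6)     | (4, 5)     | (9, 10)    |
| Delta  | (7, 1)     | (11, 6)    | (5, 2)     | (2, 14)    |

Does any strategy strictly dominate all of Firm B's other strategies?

Delta

A strategy is strictly dominant if it gives Firm B a strictly higher payoff than every other strategy, against every choice by the opponent.
Delta strictly dominates: vs Alpha: 13 > each of {12, 1, 2}; vs Beta: 14 > each of {8, 13, 5}; vs Gamma: 10 > each of {8, 6, 5}; vs Delta: 14 > each of {1, 6, 2}.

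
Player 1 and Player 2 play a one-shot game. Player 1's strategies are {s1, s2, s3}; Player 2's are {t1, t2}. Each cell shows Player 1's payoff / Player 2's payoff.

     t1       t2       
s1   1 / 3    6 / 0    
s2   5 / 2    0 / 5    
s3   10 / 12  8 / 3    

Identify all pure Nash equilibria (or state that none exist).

(s3, t1)

Check mutual best responses: a cell is a NE iff neither player can gain by unilaterally deviating.
Player 1's best responses — vs t1: s3 (payoff 10); vs t2: s3 (payoff 8).
Player 2's best responses — vs s1: t1 (payoff 3); vs s2: t2 (payoff 5); vs s3: t1 (payoff 12).
The only mutual best response is (s3, t1); neither player gains by switching there.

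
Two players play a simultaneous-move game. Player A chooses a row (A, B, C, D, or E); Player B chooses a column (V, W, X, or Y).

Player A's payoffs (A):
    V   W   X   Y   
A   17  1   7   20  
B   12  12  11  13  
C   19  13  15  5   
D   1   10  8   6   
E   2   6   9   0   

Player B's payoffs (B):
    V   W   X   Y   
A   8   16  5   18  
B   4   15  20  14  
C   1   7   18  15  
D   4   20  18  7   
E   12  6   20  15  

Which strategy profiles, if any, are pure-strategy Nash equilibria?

(A, Y) and (C, X)

Find each player's best response to every opponent strategy; NE are the intersections.
Player A's best responses — vs V: C (payoff 19); vs W: C (payoff 13); vs X: C (payoff 15); vs Y: A (payoff 20).
Player B's best responses — vs A: Y (payoff 18); vs B: X (payoff 20); vs C: X (payoff 18); vs D: W (payoff 20); vs E: X (payoff 20).
Mutual best responses occur at (A, Y) and (C, X); at each, neither player gains by switching.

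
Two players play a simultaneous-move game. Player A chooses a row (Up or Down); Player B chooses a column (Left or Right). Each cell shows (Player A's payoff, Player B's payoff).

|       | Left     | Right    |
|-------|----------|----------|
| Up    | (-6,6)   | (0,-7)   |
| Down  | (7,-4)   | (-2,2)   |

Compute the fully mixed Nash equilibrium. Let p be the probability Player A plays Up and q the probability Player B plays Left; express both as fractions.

Each player's mixing probability is pinned down by making the *other* player indifferent.
Player B indifferent between Left and Right: p·6 + (1−p)·(-4) = p·(-7) + (1−p)·2 ⟹ (-4) + 10p = 2 + (-9)p ⟹ p = 6/19.
Player A indifferent between Up and Down: q·(-6) + (1−q)·0 = q·7 + (1−q)·(-2) ⟹ 0 + (-6)q = (-2) + 9q ⟹ q = 2/15.

p = 6/19, q = 2/15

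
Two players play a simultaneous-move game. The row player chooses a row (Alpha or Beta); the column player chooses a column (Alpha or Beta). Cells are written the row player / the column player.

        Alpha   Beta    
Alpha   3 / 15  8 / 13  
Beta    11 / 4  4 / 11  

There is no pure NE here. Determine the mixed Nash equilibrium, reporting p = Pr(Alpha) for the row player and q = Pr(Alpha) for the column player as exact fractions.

p = 7/9, q = 1/3

In a mixed NE each player is indifferent between their pure strategies, so the opponent's mix sets the indifference.
The column player indifferent between Alpha and Beta: p·15 + (1−p)·4 = p·13 + (1−p)·11 ⟹ 4 + 11p = 11 + 2p ⟹ p = 7/9.
The row player indifferent between Alpha and Beta: q·3 + (1−q)·8 = q·11 + (1−q)·4 ⟹ 8 + (-5)q = 4 + 7q ⟹ q = 1/3.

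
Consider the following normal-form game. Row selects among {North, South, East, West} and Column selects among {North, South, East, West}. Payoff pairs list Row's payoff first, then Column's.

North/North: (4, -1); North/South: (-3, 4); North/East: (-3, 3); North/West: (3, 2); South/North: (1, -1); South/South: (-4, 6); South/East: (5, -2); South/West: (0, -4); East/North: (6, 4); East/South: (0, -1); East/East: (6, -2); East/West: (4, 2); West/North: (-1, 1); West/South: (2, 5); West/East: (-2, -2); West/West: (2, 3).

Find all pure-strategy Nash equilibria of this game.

(East, North) and (West, South)

Find each player's best response to every opponent strategy; NE are the intersections.
Row's best responses — vs North: East (payoff 6); vs South: West (payoff 2); vs East: East (payoff 6); vs West: East (payoff 4).
Column's best responses — vs North: South (payoff 4); vs South: South (payoff 6); vs East: North (payoff 4); vs West: South (payoff 5).
Mutual best responses occur at (East, North) and (West, South); at each, neither player gains by switching.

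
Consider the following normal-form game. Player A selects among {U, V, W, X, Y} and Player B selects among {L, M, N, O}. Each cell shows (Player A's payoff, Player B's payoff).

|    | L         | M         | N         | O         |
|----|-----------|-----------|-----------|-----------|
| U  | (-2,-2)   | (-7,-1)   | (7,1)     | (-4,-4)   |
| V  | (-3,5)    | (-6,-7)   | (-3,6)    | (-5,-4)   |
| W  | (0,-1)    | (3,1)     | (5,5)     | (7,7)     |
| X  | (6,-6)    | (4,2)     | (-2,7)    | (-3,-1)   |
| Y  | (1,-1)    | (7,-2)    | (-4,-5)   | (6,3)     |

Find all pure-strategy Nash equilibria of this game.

(U, N) and (W, O)

A profile is a Nash equilibrium when each player is best-responding to the other.
Player A's best responses — vs L: X (payoff 6); vs M: Y (payoff 7); vs N: U (payoff 7); vs O: W (payoff 7).
Player B's best responses — vs U: N (payoff 1); vs V: N (payoff 6); vs W: O (payoff 7); vs X: N (payoff 7); vs Y: O (payoff 3).
Mutual best responses occur at (U, N) and (W, O); at each, neither player gains by switching.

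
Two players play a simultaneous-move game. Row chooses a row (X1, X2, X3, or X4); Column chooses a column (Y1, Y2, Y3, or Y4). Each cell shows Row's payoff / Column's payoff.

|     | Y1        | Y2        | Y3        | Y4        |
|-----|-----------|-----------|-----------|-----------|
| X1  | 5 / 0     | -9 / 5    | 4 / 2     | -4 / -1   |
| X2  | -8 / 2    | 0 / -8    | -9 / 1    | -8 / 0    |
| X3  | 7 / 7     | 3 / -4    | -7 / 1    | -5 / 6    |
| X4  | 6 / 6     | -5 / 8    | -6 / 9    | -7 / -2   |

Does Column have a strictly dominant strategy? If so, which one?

None

A strategy is strictly dominant if it gives Column a strictly higher payoff than every other strategy, against every choice by the opponent.
Y1 is not dominant: against X1, Y2 gives 5 > 0.
Y2 is not dominant: against X2, Y1 gives 2 > -8.
Y3 is not dominant: against X1, Y2 gives 5 > 2.
Y4 is not dominant: against X1, Y1 gives 0 > -1.
No single strategy is best against every opponent action.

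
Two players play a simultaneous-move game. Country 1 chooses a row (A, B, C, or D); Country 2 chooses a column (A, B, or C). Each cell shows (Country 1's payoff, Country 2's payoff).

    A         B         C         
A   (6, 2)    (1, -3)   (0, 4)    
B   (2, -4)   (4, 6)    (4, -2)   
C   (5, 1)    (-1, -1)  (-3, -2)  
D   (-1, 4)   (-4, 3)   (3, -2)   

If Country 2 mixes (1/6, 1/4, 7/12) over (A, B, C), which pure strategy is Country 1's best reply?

B

Compute Country 1's expected payoff from each pure strategy against the given mix.
A: (1/6)·6 + (1/4)·1 + (7/12)·0 = 5/4
B: (1/6)·2 + (1/4)·4 + (7/12)·4 = 11/3
C: (1/6)·5 + (1/4)·(-1) + (7/12)·(-3) = -7/6
D: (1/6)·(-1) + (1/4)·(-4) + (7/12)·3 = 7/12
Highest expected payoff is 11/3, from B.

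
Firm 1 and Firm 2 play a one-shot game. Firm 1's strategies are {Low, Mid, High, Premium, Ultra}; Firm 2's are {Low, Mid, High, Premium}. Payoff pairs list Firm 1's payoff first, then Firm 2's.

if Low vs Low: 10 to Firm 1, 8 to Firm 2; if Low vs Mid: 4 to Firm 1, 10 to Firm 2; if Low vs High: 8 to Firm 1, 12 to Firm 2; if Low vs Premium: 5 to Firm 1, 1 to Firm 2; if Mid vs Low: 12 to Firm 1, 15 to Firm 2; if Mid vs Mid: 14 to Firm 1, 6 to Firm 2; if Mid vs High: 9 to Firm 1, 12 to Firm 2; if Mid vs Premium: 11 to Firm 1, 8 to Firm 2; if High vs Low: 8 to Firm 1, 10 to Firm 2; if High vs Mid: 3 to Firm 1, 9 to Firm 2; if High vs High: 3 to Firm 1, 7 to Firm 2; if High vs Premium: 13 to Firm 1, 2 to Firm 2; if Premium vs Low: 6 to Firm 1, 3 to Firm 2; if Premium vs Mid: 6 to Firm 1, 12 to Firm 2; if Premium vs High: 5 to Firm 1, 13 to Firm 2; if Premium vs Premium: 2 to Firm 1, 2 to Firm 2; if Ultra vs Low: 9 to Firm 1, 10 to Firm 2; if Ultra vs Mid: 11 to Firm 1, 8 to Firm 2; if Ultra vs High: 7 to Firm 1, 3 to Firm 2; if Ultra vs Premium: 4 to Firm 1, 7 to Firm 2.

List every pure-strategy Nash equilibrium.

(Mid, Low)

A profile is a Nash equilibrium when each player is best-responding to the other.
Firm 1's best responses — vs Low: Mid (payoff 12); vs Mid: Mid (payoff 14); vs High: Mid (payoff 9); vs Premium: High (payoff 13).
Firm 2's best responses — vs Low: High (payoff 12); vs Mid: Low (payoff 15); vs High: Low (payoff 10); vs Premium: High (payoff 13); vs Ultra: Low (payoff 10).
The only mutual best response is (Mid, Low); neither player gains by switching there.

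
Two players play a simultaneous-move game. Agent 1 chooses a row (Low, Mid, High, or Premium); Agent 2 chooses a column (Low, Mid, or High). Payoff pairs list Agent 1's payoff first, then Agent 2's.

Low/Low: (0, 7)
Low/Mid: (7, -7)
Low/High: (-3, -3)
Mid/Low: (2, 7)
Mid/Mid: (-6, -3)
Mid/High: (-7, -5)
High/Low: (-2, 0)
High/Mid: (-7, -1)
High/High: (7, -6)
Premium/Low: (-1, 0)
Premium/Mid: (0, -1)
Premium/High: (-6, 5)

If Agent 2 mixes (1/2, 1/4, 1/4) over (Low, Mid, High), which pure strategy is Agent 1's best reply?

Compute Agent 1's expected payoff from each pure strategy against the given mix.
Low: (1/2)·0 + (1/4)·7 + (1/4)·(-3) = 1
Mid: (1/2)·2 + (1/4)·(-6) + (1/4)·(-7) = -9/4
High: (1/2)·(-2) + (1/4)·(-7) + (1/4)·7 = -1
Premium: (1/2)·(-1) + (1/4)·0 + (1/4)·(-6) = -2
Highest expected payoff is 1, from Low.

Low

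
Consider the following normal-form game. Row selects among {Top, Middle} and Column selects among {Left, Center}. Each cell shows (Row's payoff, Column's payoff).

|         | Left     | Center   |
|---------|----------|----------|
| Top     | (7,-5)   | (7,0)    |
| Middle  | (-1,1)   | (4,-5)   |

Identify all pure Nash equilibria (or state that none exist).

Find each player's best response to every opponent strategy; NE are the intersections.
Row's best responses — vs Left: Top (payoff 7); vs Center: Top (payoff 7).
Column's best responses — vs Top: Center (payoff 0); vs Middle: Left (payoff 1).
The only mutual best response is (Top, Center); neither player gains by switching there.

(Top, Center)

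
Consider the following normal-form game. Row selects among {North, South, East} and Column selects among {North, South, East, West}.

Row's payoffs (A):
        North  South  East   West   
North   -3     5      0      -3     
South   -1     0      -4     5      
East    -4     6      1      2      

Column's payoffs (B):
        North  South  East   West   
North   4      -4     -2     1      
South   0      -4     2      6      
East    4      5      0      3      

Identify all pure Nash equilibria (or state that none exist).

Check mutual best responses: a cell is a NE iff neither player can gain by unilaterally deviating.
Row's best responses — vs North: South (payoff -1); vs South: East (payoff 6); vs East: East (payoff 1); vs West: South (payoff 5).
Column's best responses — vs North: North (payoff 4); vs South: West (payoff 6); vs East: South (payoff 5).
Mutual best responses occur at (South, West) and (East, South); at each, neither player gains by switching.

(South, West) and (East, South)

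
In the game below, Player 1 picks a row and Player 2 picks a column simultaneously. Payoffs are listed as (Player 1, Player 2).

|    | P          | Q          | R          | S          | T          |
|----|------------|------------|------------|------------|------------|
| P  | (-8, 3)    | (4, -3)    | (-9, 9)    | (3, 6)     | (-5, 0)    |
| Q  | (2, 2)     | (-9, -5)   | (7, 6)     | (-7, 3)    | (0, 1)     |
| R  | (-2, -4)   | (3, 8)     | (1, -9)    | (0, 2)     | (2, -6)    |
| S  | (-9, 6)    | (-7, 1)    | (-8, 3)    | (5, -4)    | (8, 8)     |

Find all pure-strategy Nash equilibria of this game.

(Q, R) and (S, T)

Check mutual best responses: a cell is a NE iff neither player can gain by unilaterally deviating.
Player 1's best responses — vs P: Q (payoff 2); vs Q: P (payoff 4); vs R: Q (payoff 7); vs S: S (payoff 5); vs T: S (payoff 8).
Player 2's best responses — vs P: R (payoff 9); vs Q: R (payoff 6); vs R: Q (payoff 8); vs S: T (payoff 8).
Mutual best responses occur at (Q, R) and (S, T); at each, neither player gains by switching.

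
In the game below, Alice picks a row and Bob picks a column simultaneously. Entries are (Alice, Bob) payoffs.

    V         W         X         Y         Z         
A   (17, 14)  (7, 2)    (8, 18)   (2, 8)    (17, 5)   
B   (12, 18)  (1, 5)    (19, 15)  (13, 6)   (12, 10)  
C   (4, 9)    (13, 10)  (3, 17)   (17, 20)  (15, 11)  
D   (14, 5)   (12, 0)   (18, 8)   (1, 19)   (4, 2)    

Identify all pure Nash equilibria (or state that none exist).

(C, Y)

Find each player's best response to every opponent strategy; NE are the intersections.
Alice's best responses — vs V: A (payoff 17); vs W: C (payoff 13); vs X: B (payoff 19); vs Y: C (payoff 17); vs Z: A (payoff 17).
Bob's best responses — vs A: X (payoff 18); vs B: V (payoff 18); vs C: Y (payoff 20); vs D: Y (payoff 19).
The only mutual best response is (C, Y); neither player gains by switching there.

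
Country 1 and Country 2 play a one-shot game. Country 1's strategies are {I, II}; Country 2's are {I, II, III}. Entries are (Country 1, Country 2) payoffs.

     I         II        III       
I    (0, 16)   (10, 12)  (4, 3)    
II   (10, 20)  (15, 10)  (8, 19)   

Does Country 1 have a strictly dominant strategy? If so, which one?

A strategy is strictly dominant if it gives Country 1 a strictly higher payoff than every other strategy, against every choice by the opponent.
II strictly dominates: vs I: 10 > 0; vs II: 15 > 10; vs III: 8 > 4.

II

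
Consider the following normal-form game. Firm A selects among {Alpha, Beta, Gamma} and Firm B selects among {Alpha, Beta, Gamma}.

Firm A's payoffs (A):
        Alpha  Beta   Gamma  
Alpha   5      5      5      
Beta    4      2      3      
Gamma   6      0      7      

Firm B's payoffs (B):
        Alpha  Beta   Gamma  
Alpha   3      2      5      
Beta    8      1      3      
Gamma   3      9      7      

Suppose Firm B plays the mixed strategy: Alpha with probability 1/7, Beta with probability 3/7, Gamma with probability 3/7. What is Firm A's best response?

Alpha

Firm A's best reply maximizes expected payoff against the mix.
Alpha: (1/7)·5 + (3/7)·5 + (3/7)·5 = 5
Beta: (1/7)·4 + (3/7)·2 + (3/7)·3 = 19/7
Gamma: (1/7)·6 + (3/7)·0 + (3/7)·7 = 27/7
Highest expected payoff is 5, from Alpha.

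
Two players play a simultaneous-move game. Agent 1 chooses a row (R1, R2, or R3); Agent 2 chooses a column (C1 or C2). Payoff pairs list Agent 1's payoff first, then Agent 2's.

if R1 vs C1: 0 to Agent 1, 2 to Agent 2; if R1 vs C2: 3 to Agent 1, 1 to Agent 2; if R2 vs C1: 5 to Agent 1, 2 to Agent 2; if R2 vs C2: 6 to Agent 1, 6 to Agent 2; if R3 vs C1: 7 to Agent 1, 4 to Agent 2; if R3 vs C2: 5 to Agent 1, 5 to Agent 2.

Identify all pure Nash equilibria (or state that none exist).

Find each player's best response to every opponent strategy; NE are the intersections.
Agent 1's best responses — vs C1: R3 (payoff 7); vs C2: R2 (payoff 6).
Agent 2's best responses — vs R1: C1 (payoff 2); vs R2: C2 (payoff 6); vs R3: C2 (payoff 5).
The only mutual best response is (R2, C2); neither player gains by switching there.

(R2, C2)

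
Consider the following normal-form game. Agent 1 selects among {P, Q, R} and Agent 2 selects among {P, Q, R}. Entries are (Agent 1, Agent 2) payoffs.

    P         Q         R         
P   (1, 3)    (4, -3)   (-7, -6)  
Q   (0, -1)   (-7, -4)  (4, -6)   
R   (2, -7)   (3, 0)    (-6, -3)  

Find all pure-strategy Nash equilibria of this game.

Find each player's best response to every opponent strategy; NE are the intersections.
Agent 1's best responses — vs P: R (payoff 2); vs Q: P (payoff 4); vs R: Q (payoff 4).
Agent 2's best responses — vs P: P (payoff 3); vs Q: P (payoff -1); vs R: Q (payoff 0).
No cell has both players best-responding. For instance, Agent 1's best reply to Q is P, but against P Agent 2 prefers P over Q.

No pure-strategy Nash equilibrium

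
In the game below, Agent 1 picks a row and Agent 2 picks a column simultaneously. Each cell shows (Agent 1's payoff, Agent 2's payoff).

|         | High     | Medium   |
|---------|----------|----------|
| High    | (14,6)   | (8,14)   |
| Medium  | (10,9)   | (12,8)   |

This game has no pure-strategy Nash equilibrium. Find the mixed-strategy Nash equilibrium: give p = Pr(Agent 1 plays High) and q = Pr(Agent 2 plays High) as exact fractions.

p = 1/9, q = 1/2

In a mixed NE each player is indifferent between their pure strategies, so the opponent's mix sets the indifference.
Agent 2 indifferent between High and Medium: p·6 + (1−p)·9 = p·14 + (1−p)·8 ⟹ 9 + (-3)p = 8 + 6p ⟹ p = 1/9.
Agent 1 indifferent between High and Medium: q·14 + (1−q)·8 = q·10 + (1−q)·12 ⟹ 8 + 6q = 12 + (-2)q ⟹ q = 1/2.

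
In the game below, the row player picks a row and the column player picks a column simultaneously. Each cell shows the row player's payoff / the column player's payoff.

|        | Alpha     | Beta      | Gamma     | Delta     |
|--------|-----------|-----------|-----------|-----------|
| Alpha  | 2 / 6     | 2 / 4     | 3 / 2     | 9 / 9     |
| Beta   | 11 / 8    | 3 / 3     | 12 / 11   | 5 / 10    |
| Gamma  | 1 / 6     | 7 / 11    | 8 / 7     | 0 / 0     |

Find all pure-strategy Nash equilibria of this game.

(Alpha, Delta), (Beta, Gamma), and (Gamma, Beta)

Find each player's best response to every opponent strategy; NE are the intersections.
The row player's best responses — vs Alpha: Beta (payoff 11); vs Beta: Gamma (payoff 7); vs Gamma: Beta (payoff 12); vs Delta: Alpha (payoff 9).
The column player's best responses — vs Alpha: Delta (payoff 9); vs Beta: Gamma (payoff 11); vs Gamma: Beta (payoff 11).
Mutual best responses occur at (Alpha, Delta), (Beta, Gamma), and (Gamma, Beta); at each, neither player gains by switching.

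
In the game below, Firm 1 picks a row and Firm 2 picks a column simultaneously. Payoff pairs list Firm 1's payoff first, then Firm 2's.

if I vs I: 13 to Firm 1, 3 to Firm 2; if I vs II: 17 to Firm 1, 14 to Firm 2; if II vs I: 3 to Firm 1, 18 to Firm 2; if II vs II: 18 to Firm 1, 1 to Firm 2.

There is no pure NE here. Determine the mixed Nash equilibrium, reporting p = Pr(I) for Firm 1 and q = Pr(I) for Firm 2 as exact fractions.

In a mixed NE each player is indifferent between their pure strategies, so the opponent's mix sets the indifference.
Firm 2 indifferent between I and II: p·3 + (1−p)·18 = p·14 + (1−p)·1 ⟹ 18 + (-15)p = 1 + 13p ⟹ p = 17/28.
Firm 1 indifferent between I and II: q·13 + (1−q)·17 = q·3 + (1−q)·18 ⟹ 17 + (-4)q = 18 + (-15)q ⟹ q = 1/11.

p = 17/28, q = 1/11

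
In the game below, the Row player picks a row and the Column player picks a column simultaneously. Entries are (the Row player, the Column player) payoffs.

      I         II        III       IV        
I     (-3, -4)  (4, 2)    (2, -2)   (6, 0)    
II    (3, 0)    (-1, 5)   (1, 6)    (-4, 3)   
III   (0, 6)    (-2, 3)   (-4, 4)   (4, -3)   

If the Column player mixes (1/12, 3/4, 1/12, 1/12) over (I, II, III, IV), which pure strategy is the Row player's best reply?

I

Compute the Row player's expected payoff from each pure strategy against the given mix.
I: (1/12)·(-3) + (3/4)·4 + (1/12)·2 + (1/12)·6 = 41/12
II: (1/12)·3 + (3/4)·(-1) + (1/12)·1 + (1/12)·(-4) = -3/4
III: (1/12)·0 + (3/4)·(-2) + (1/12)·(-4) + (1/12)·4 = -3/2
Highest expected payoff is 41/12, from I.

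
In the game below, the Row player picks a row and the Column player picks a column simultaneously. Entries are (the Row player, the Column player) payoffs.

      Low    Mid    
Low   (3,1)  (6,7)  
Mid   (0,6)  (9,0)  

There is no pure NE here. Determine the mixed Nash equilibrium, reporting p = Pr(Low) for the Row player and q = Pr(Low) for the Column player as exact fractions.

In a mixed NE each player is indifferent between their pure strategies, so the opponent's mix sets the indifference.
The Column player indifferent between Low and Mid: p·1 + (1−p)·6 = p·7 + (1−p)·0 ⟹ 6 + (-5)p = 0 + 7p ⟹ p = 1/2.
The Row player indifferent between Low and Mid: q·3 + (1−q)·6 = q·0 + (1−q)·9 ⟹ 6 + (-3)q = 9 + (-9)q ⟹ q = 1/2.

p = 1/2, q = 1/2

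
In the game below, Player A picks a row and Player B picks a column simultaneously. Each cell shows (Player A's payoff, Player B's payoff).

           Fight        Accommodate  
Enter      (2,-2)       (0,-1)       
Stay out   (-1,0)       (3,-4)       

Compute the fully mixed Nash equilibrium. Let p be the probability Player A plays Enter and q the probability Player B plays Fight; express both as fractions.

p = 4/5, q = 1/2

Each player's mixing probability is pinned down by making the *other* player indifferent.
Player B indifferent between Fight and Accommodate: p·(-2) + (1−p)·0 = p·(-1) + (1−p)·(-4) ⟹ 0 + (-2)p = (-4) + 3p ⟹ p = 4/5.
Player A indifferent between Enter and Stay out: q·2 + (1−q)·0 = q·(-1) + (1−q)·3 ⟹ 0 + 2q = 3 + (-4)q ⟹ q = 1/2.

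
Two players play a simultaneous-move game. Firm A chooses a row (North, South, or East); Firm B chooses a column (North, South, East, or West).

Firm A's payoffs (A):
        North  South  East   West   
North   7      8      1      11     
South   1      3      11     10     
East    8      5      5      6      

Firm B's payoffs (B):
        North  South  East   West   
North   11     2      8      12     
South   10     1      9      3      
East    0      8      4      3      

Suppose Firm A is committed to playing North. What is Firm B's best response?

With Firm A fixed at North, Firm B's payoffs are: North → 11, South → 2, East → 8, West → 12.
The maximum is 12, achieved by West.

West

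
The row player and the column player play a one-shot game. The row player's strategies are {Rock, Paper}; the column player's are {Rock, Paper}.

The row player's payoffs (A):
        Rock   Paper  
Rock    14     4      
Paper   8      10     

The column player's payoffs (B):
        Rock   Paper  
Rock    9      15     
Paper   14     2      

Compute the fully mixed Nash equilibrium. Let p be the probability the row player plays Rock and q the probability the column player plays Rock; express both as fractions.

Each player's mixing probability is pinned down by making the *other* player indifferent.
The column player indifferent between Rock and Paper: p·9 + (1−p)·14 = p·15 + (1−p)·2 ⟹ 14 + (-5)p = 2 + 13p ⟹ p = 2/3.
The row player indifferent between Rock and Paper: q·14 + (1−q)·4 = q·8 + (1−q)·10 ⟹ 4 + 10q = 10 + (-2)q ⟹ q = 1/2.

p = 2/3, q = 1/2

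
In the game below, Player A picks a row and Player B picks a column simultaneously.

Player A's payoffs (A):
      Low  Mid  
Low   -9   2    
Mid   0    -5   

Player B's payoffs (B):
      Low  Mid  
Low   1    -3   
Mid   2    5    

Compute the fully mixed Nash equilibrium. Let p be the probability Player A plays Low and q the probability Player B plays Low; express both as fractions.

p = 3/7, q = 7/16

Each player's mixing probability is pinned down by making the *other* player indifferent.
Player B indifferent between Low and Mid: p·1 + (1−p)·2 = p·(-3) + (1−p)·5 ⟹ 2 + (-1)p = 5 + (-8)p ⟹ p = 3/7.
Player A indifferent between Low and Mid: q·(-9) + (1−q)·2 = q·0 + (1−q)·(-5) ⟹ 2 + (-11)q = (-5) + 5q ⟹ q = 7/16.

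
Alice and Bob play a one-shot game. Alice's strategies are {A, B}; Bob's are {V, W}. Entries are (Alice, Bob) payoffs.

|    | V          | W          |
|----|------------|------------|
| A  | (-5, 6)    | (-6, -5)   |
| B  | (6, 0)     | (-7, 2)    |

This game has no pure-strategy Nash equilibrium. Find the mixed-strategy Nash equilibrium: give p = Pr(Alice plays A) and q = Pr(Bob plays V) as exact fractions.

Each player's mixing probability is pinned down by making the *other* player indifferent.
Bob indifferent between V and W: p·6 + (1−p)·0 = p·(-5) + (1−p)·2 ⟹ 0 + 6p = 2 + (-7)p ⟹ p = 2/13.
Alice indifferent between A and B: q·(-5) + (1−q)·(-6) = q·6 + (1−q)·(-7) ⟹ (-6) + 1q = (-7) + 13q ⟹ q = 1/12.

p = 2/13, q = 1/12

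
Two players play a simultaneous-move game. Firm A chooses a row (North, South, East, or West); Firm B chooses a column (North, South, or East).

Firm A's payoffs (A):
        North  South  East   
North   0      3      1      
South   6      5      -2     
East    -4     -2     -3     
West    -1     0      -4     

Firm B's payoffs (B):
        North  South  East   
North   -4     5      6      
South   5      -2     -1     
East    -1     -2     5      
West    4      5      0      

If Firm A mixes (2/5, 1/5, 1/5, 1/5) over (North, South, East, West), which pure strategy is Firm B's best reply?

Compute Firm B's expected payoff from each pure strategy against the given mix.
North: (2/5)·(-4) + (1/5)·5 + (1/5)·(-1) + (1/5)·4 = 0
South: (2/5)·5 + (1/5)·(-2) + (1/5)·(-2) + (1/5)·5 = 11/5
East: (2/5)·6 + (1/5)·(-1) + (1/5)·5 + (1/5)·0 = 16/5
Highest expected payoff is 16/5, from East.

East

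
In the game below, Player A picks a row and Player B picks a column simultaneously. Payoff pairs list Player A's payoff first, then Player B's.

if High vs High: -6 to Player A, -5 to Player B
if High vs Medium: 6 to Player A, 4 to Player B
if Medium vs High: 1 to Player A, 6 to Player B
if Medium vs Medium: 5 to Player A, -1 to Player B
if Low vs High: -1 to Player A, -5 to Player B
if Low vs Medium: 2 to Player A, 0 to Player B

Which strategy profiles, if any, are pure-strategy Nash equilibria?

Find each player's best response to every opponent strategy; NE are the intersections.
Player A's best responses — vs High: Medium (payoff 1); vs Medium: High (payoff 6).
Player B's best responses — vs High: Medium (payoff 4); vs Medium: High (payoff 6); vs Low: Medium (payoff 0).
Mutual best responses occur at (High, Medium) and (Medium, High); at each, neither player gains by switching.

(High, Medium) and (Medium, High)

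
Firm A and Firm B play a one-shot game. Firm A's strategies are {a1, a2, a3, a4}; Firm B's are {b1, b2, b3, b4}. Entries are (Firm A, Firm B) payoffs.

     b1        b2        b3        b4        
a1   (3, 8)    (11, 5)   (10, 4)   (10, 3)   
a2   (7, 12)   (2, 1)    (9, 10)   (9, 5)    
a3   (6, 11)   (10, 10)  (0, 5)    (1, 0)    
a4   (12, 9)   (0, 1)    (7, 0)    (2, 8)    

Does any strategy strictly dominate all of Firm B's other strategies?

b1

A strategy is strictly dominant if it gives Firm B a strictly higher payoff than every other strategy, against every choice by the opponent.
b1 strictly dominates: vs a1: 8 > each of {5, 4, 3}; vs a2: 12 > each of {1, 10, 5}; vs a3: 11 > each of {10, 5, 0}; vs a4: 9 > each of {1, 0, 8}.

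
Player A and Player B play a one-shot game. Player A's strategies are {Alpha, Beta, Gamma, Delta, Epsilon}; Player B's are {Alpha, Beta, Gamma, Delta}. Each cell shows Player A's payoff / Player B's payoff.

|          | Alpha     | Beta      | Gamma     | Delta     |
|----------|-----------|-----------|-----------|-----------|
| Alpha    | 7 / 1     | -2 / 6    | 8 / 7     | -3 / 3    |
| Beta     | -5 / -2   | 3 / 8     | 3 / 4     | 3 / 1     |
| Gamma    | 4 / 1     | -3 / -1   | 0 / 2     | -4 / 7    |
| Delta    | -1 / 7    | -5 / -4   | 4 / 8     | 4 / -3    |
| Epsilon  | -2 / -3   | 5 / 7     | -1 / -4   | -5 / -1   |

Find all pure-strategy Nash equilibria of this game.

(Alpha, Gamma) and (Epsilon, Beta)

Check mutual best responses: a cell is a NE iff neither player can gain by unilaterally deviating.
Player A's best responses — vs Alpha: Alpha (payoff 7); vs Beta: Epsilon (payoff 5); vs Gamma: Alpha (payoff 8); vs Delta: Delta (payoff 4).
Player B's best responses — vs Alpha: Gamma (payoff 7); vs Beta: Beta (payoff 8); vs Gamma: Delta (payoff 7); vs Delta: Gamma (payoff 8); vs Epsilon: Beta (payoff 7).
Mutual best responses occur at (Alpha, Gamma) and (Epsilon, Beta); at each, neither player gains by switching.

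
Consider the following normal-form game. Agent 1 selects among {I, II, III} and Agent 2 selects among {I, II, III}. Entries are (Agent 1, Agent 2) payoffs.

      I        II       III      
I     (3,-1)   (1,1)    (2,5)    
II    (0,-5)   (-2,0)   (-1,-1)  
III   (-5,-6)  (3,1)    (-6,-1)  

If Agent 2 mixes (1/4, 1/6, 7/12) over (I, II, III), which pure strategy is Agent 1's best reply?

Compute Agent 1's expected payoff from each pure strategy against the given mix.
I: (1/4)·3 + (1/6)·1 + (7/12)·2 = 25/12
II: (1/4)·0 + (1/6)·(-2) + (7/12)·(-1) = -11/12
III: (1/4)·(-5) + (1/6)·3 + (7/12)·(-6) = -17/4
Highest expected payoff is 25/12, from I.

I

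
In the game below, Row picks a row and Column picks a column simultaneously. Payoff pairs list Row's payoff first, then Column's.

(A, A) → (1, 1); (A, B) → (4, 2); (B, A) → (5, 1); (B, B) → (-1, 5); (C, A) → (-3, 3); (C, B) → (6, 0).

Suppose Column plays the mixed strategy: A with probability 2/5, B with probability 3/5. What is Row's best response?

A

Row's best reply maximizes expected payoff against the mix.
A: (2/5)·1 + (3/5)·4 = 14/5
B: (2/5)·5 + (3/5)·(-1) = 7/5
C: (2/5)·(-3) + (3/5)·6 = 12/5
Highest expected payoff is 14/5, from A.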